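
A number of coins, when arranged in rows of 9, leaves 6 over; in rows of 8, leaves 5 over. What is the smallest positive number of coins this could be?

69

Since 8·8 ≡ 1 (mod 9), take x = 5 + 8·((6−5)·8 mod 9) = 5 + 8·8 = 69.
Check: 69 mod 9 = 6, 69 mod 8 = 5.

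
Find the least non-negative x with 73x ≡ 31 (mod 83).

The inverse of 73 mod 83 is 58 (since 73·58 = 4234 ≡ 1).
Multiplying both sides by 58: x ≡ 58·31 = 1798 ≡ 55 (mod 83).
Check: 73·55 = 4015 = 48·83 + 31.

55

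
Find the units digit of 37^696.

1

Powers of 7 mod 10 repeat with period 4: 7, 9, 3, 1.
696 leaves remainder 0 on division by 4, so 37^696 ends in 1.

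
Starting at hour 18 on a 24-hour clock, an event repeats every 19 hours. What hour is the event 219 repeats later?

3

219·19 = 4161.
Dividing 4161 by 24 gives quotient 173 and remainder 9.
(18 + 9) mod 24 = 3.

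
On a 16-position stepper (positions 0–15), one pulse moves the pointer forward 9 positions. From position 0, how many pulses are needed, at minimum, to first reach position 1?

9

9·9 = 81 = 5·16 + 1, so 9⁻¹ ≡ 9 (mod 16).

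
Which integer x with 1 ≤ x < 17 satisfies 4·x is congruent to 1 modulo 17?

4·13 = 52 = 3·17 + 1, so 4⁻¹ ≡ 13 (mod 17).

13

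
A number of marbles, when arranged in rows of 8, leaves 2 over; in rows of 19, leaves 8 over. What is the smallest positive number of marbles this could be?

122

Since 19·3 ≡ 1 (mod 8), take x = 8 + 19·((2−8)·3 mod 8) = 8 + 19·6 = 122.
Check: 122 mod 8 = 2, 122 mod 19 = 8.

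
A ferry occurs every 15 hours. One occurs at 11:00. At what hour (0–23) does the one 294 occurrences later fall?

294·15 = 4410.
4410 mod 24 = 18 (since 183·24 = 4392).
(11 + 18) mod 24 = 5.

5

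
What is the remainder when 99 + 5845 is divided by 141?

22

Dividing 5845 by 141 gives quotient 41 and remainder 64.
(99 + 64) mod 141 = 22.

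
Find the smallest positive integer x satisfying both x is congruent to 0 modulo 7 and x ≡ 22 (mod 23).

x ≡ 0 (mod 7) gives x ∈ {0, 7, 14, 21, 28, 35, 42, 49, …}.
The first of these with x mod 23 = 22 is 91.

91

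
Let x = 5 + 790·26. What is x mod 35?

0

790·26 = 20540.
Dividing 20540 by 35 gives quotient 586 and remainder 30.
(5 + 30) mod 35 = 0.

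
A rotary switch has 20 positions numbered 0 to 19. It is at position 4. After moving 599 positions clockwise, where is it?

3

599 − 29·20 = 19, so 599 ≡ 19 (mod 20).
(4 + 19) mod 20 = 3.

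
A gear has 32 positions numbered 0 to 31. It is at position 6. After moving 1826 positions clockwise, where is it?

Dividing 1826 by 32 gives quotient 57 and remainder 2.
(6 + 2) mod 32 = 8.

8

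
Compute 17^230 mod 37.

Successive squares of 17 mod 37: 17^1≡17, 17^2≡30, 17^4≡12, 17^8≡33, 17^16≡16, 17^32≡34, 17^64≡9, 17^128≡7.
230 = 2 + 4 + 32 + 64 + 128, so 17^230 ≡ 30·12·34·9·7 ≡ 3 (mod 37).

3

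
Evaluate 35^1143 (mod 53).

50

Successive squares of 35 mod 53: 35^1≡35, 35^2≡6, 35^4≡36, 35^8≡24, 35^16≡46, 35^32≡49, 35^64≡16, 35^128≡44, 35^256≡28, 35^512≡42, 35^1024≡15.
Since 1143 = 1 + 2 + 4 + 16 + 32 + 64 + 1024 in binary, 35^1143 ≡ 35·6·36·46·49·16·15 ≡ 50 (mod 53).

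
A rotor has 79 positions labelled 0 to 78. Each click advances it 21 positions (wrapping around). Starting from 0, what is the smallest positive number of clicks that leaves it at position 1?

64

79 = 3·21 + 16
21 = 1·16 + 5
16 = 3·5 + 1
5 = 5·1 + 0
Back-substituting gives 21·64 ≡ 1 (mod 79).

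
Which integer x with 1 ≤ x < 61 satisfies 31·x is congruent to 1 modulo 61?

61 = 1·31 + 30
31 = 1·30 + 1
30 = 30·1 + 0
Back-substituting gives 31·2 ≡ 1 (mod 61).

2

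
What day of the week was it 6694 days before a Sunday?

6694 − 956·7 = 2, so 6694 ≡ 2 (mod 7).
Sunday − 2 days → Friday.

Friday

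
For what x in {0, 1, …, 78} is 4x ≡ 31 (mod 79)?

67

4⁻¹ ≡ 20 (mod 79) because 4·20 = 80 = 1·79 + 1.
So x ≡ 20·31 = 620 ≡ 67 (mod 79).
Check: 4·67 = 268 = 3·79 + 31.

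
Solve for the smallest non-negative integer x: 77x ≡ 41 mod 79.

19

77⁻¹ ≡ 39 (mod 79) because 77·39 = 3003 = 38·79 + 1.
Multiplying both sides by 39: x ≡ 39·41 = 1599 ≡ 19 (mod 79).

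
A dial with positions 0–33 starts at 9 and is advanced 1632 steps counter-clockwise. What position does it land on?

9

1632 = 48·34 + 0, so 1632 mod 34 = 0.
(9 − 0) mod 34 = 9.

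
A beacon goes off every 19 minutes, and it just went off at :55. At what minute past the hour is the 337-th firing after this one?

38

337·19 = 6403.
6403 = 106·60 + 43, so 6403 mod 60 = 43.
(55 + 43) mod 60 = 38.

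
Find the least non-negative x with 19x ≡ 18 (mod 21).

12

19⁻¹ ≡ 10 (mod 21) because 19·10 = 190 = 9·21 + 1.
Multiplying both sides by 10: x ≡ 10·18 = 180 ≡ 12 (mod 21).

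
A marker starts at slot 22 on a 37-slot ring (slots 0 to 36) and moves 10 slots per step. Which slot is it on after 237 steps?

24

237·10 = 2370.
2370 mod 37 = 2 (since 64·37 = 2368).
(22 + 2) mod 37 = 24.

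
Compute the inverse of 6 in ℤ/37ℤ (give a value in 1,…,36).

31

37 = 6·6 + 1
6 = 6·1 + 0
Back-substituting gives 6·31 ≡ 1 (mod 37).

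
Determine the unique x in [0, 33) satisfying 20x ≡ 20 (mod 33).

20⁻¹ ≡ 5 (mod 33) because 20·5 = 100 = 3·33 + 1.
Multiplying both sides by 5: x ≡ 5·20 = 100 ≡ 1 (mod 33).

1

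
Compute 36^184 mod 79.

25

Successive squares of 36 mod 79: 36^1≡36, 36^2≡32, 36^4≡76, 36^8≡9, 36^16≡2, 36^32≡4, 36^64≡16, 36^128≡19.
Since 184 = 8 + 16 + 32 + 128 in binary, 36^184 ≡ 9·2·4·19 ≡ 25 (mod 79).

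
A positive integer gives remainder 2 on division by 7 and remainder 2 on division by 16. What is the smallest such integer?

Since 16·4 ≡ 1 (mod 7), take x = 2 + 16·((2−2)·4 mod 7) = 2 + 16·0 = 2.
Check: 2 mod 7 = 2, 2 mod 16 = 2.

2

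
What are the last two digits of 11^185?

51

Successive squares of 11 mod 100: 11^1≡11, 11^2≡21, 11^4≡41, 11^8≡81, 11^16≡61, 11^32≡21, 11^64≡41, 11^128≡81.
Since 185 = 1 + 8 + 16 + 32 + 128 in binary, 11^185 ≡ 11·81·61·21·81 ≡ 51 (mod 100).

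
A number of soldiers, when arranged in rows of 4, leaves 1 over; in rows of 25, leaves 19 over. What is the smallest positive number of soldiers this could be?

69

x ≡ 1 (mod 4) gives x ∈ {1, 5, 9, 13, 17, 21, 25, 29, …}.
The first of these with x mod 25 = 19 is 69.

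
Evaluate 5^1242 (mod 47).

Successive squares of 5 mod 47: 5^1≡5, 5^2≡25, 5^4≡14, 5^8≡8, 5^16≡17, 5^32≡7, 5^64≡2, 5^128≡4, 5^256≡16, 5^512≡21, 5^1024≡18.
1242 = 2 + 8 + 16 + 64 + 128 + 1024, so 5^1242 ≡ 25·8·17·2·4·18 ≡ 1 (mod 47).

1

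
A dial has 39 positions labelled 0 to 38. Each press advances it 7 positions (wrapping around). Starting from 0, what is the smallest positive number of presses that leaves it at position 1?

28

7·28 = 196 = 5·39 + 1, so 7⁻¹ ≡ 28 (mod 39).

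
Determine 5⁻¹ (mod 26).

26 = 5·5 + 1
5 = 5·1 + 0
Back-substituting gives 5·21 ≡ 1 (mod 26).

21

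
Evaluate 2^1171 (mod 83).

Square-and-reduce mod 83: 2^1≡2, 2^2≡4, 2^4≡16, 2^8≡7, 2^16≡49, 2^32≡77, 2^64≡36, 2^128≡51, 2^256≡28, 2^512≡37, 2^1024≡41.
Since 1171 = 1 + 2 + 16 + 128 + 1024 in binary, 2^1171 ≡ 2·4·49·51·41 ≡ 47 (mod 83).

47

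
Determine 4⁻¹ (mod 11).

11 = 2·4 + 3
4 = 1·3 + 1
3 = 3·1 + 0
Back-substituting gives 4·3 ≡ 1 (mod 11).

3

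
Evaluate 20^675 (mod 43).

Square-and-reduce mod 43: 20^1≡20, 20^2≡13, 20^4≡40, 20^8≡9, 20^16≡38, 20^32≡25, 20^64≡23, 20^128≡13, 20^256≡40, 20^512≡9.
Since 675 = 1 + 2 + 32 + 128 + 512 in binary, 20^675 ≡ 20·13·25·13·9 ≡ 2 (mod 43).

2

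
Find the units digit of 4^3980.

6

The units digit of 4^n cycles with period 2: 4, 6, …
3980 mod 2 = 0, so the last digit matches 4^2 = 6.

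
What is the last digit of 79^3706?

1

The units digit of 79^n cycles with period 2: 9, 1, …
3706 leaves remainder 0 on division by 2, so 79^3706 ends in 1.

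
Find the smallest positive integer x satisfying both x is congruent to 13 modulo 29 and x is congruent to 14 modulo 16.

x ≡ 14 (mod 16) gives x ∈ {14, 30, 46, 62, 78, 94, 110, 126, …}.
The first of these with x mod 29 = 13 is 158.

158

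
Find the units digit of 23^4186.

The units digit of 23^n cycles with period 4: 3, 9, 7, 1, …
4186 leaves remainder 2 on division by 4, so 23^4186 ends in 9.

9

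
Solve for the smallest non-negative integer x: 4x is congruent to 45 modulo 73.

4⁻¹ ≡ 55 (mod 73) because 4·55 = 220 = 3·73 + 1.
Multiplying both sides by 55: x ≡ 55·45 = 2475 ≡ 66 (mod 73).
Check: 4·66 = 264 = 3·73 + 45.

66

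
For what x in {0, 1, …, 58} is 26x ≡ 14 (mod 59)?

The inverse of 26 mod 59 is 25 (since 26·25 = 650 ≡ 1).
So x ≡ 25·14 = 350 ≡ 55 (mod 59).

55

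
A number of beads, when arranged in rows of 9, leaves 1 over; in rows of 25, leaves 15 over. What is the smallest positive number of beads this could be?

190

x ≡ 1 (mod 9) gives x ∈ {1, 10, 19, 28, 37, 46, 55, 64, …}.
The first of these with x mod 25 = 15 is 190.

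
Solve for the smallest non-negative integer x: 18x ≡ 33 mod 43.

The inverse of 18 mod 43 is 12 (since 18·12 = 216 ≡ 1).
Multiplying both sides by 12: x ≡ 12·33 = 396 ≡ 9 (mod 43).

9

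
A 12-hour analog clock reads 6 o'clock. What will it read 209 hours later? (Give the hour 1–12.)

Dividing 209 by 12 gives quotient 17 and remainder 5.
6 + 5 → 11 on a 12-hour dial.

11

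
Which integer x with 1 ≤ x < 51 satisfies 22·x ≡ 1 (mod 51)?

7

51 = 2·22 + 7
22 = 3·7 + 1
7 = 7·1 + 0
Back-substituting gives 22·7 ≡ 1 (mod 51).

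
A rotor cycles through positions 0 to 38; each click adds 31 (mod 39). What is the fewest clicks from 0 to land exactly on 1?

39 = 1·31 + 8
31 = 3·8 + 7
8 = 1·7 + 1
7 = 7·1 + 0
Back-substituting gives 31·34 ≡ 1 (mod 39).

34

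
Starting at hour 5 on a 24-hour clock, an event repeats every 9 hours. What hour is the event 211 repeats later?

8

211·9 = 1899.
1899 − 79·24 = 3, so 1899 ≡ 3 (mod 24).
(5 + 3) mod 24 = 8.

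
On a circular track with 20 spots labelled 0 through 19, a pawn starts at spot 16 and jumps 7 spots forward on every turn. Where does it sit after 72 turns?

0

72·7 = 504.
504 − 25·20 = 4, so 504 ≡ 4 (mod 20).
(16 + 4) mod 20 = 0.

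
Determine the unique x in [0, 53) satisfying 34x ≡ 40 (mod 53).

23

The inverse of 34 mod 53 is 39 (since 34·39 = 1326 ≡ 1).
So x ≡ 39·40 = 1560 ≡ 23 (mod 53).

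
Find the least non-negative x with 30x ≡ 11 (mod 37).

The inverse of 30 mod 37 is 21 (since 30·21 = 630 ≡ 1).
So x ≡ 21·11 = 231 ≡ 9 (mod 37).
Check: 30·9 = 270 = 7·37 + 11.

9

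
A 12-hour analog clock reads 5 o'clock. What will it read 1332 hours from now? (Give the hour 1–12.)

1332 − 111·12 = 0, so 1332 ≡ 0 (mod 12).
5 + 0 → 5 on a 12-hour dial.

5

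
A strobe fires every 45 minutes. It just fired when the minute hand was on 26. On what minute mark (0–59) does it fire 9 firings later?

9·45 = 405.
Dividing 405 by 60 gives quotient 6 and remainder 45.
(26 + 45) mod 60 = 11.

11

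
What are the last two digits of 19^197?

39

Successive squares of 19 mod 100: 19^1≡19, 19^2≡61, 19^4≡21, 19^8≡41, 19^16≡81, 19^32≡61, 19^64≡21, 19^128≡41.
197 = 1 + 4 + 64 + 128, so 19^197 ≡ 19·21·21·41 ≡ 39 (mod 100).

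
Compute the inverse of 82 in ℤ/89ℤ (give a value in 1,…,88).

38

89 = 1·82 + 7
82 = 11·7 + 5
7 = 1·5 + 2
5 = 2·2 + 1
2 = 2·1 + 0
Back-substituting gives 82·38 ≡ 1 (mod 89).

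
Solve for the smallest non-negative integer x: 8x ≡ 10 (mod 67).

8⁻¹ ≡ 42 (mod 67) because 8·42 = 336 = 5·67 + 1.
Multiplying both sides by 42: x ≡ 42·10 = 420 ≡ 18 (mod 67).
Check: 8·18 = 144 = 2·67 + 10.

18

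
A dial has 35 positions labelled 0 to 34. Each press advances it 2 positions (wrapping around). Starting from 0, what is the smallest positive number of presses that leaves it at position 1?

18

35 = 17·2 + 1
2 = 2·1 + 0
Back-substituting gives 2·18 ≡ 1 (mod 35).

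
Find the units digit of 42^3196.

The units digit of 42^n cycles with period 4: 2, 4, 8, 6, …
3196 mod 4 = 0, so the last digit matches 2^4 = 6.

6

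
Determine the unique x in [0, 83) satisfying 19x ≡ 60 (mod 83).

25

The inverse of 19 mod 83 is 35 (since 19·35 = 665 ≡ 1).
Multiplying both sides by 35: x ≡ 35·60 = 2100 ≡ 25 (mod 83).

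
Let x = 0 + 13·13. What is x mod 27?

7

13·13 = 169.
Dividing 169 by 27 gives quotient 6 and remainder 7.
(0 + 7) mod 27 = 7.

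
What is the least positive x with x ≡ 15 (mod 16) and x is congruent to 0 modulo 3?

x ≡ 0 (mod 3) gives x ∈ {0, 3, 6, 9, 12, 15}.
The first of these with x mod 16 = 15 is 15.

15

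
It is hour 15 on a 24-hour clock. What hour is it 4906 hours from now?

4906 = 204·24 + 10, so 4906 mod 24 = 10.
(15 + 10) mod 24 = 1.

1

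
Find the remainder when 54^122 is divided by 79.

Successive squares of 54 mod 79: 54^1≡54, 54^2≡72, 54^4≡49, 54^8≡31, 54^16≡13, 54^32≡11, 54^64≡42.
122 = 2 + 8 + 16 + 32 + 64, so 54^122 ≡ 72·31·13·11·42 ≡ 40 (mod 79).

40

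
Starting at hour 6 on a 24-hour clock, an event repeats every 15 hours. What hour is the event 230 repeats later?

230·15 = 3450.
3450 = 143·24 + 18, so 3450 mod 24 = 18.
(6 + 18) mod 24 = 0.

0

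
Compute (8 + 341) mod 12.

Dividing 341 by 12 gives quotient 28 and remainder 5.
(8 + 5) mod 12 = 1.

1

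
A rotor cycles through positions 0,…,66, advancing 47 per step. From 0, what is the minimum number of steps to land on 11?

47⁻¹ ≡ 10 (mod 67) because 47·10 = 470 = 7·67 + 1.
Multiplying both sides by 10: x ≡ 10·11 = 110 ≡ 43 (mod 67).
Check: 47·43 = 2021 = 30·67 + 11.

43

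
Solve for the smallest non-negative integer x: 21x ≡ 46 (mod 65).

The inverse of 21 mod 65 is 31 (since 21·31 = 651 ≡ 1).
Multiplying both sides by 31: x ≡ 31·46 = 1426 ≡ 61 (mod 65).

61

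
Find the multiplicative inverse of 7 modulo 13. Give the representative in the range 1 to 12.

7·2 = 14 = 1·13 + 1, so 7⁻¹ ≡ 2 (mod 13).

2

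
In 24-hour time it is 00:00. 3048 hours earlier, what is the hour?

3048 − 127·24 = 0, so 3048 ≡ 0 (mod 24).
(0 − 0) mod 24 = 0.

0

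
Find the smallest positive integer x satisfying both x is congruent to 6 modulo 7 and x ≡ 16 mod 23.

62

x ≡ 6 (mod 7) gives x ∈ {6, 13, 20, 27, 34, 41, 48, 55, …}.
The first of these with x mod 23 = 16 is 62.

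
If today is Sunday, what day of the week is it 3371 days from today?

3371 − 481·7 = 4, so 3371 ≡ 4 (mod 7).
Sunday + 4 days → Thursday.

Thursday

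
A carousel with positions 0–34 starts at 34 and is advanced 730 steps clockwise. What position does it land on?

Dividing 730 by 35 gives quotient 20 and remainder 30.
(34 + 30) mod 35 = 29.

29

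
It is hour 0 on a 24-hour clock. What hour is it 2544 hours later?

Dividing 2544 by 24 gives quotient 106 and remainder 0.
(0 + 0) mod 24 = 0.

0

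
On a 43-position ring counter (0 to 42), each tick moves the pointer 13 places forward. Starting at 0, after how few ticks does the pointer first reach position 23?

The inverse of 13 mod 43 is 10 (since 13·10 = 130 ≡ 1).
Multiplying both sides by 10: x ≡ 10·23 = 230 ≡ 15 (mod 43).

15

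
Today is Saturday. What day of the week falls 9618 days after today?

Saturday

9618 mod 7 = 0 (since 1374·7 = 9618).
Saturday + 0 days → Saturday.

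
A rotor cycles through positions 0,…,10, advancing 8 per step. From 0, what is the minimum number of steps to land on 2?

The inverse of 8 mod 11 is 7 (since 8·7 = 56 ≡ 1).
So x ≡ 7·2 = 14 ≡ 3 (mod 11).
Check: 8·3 = 24 = 2·11 + 2.

3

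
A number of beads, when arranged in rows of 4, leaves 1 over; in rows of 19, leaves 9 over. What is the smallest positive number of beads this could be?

Since 19·3 ≡ 1 (mod 4), take x = 9 + 19·((1−9)·3 mod 4) = 9 + 19·0 = 9.
Check: 9 mod 4 = 1, 9 mod 19 = 9.

9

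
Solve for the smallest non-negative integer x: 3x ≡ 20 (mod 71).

3⁻¹ ≡ 24 (mod 71) because 3·24 = 72 = 1·71 + 1.
Multiplying both sides by 24: x ≡ 24·20 = 480 ≡ 54 (mod 71).

54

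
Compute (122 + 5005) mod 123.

5005 − 40·123 = 85, so 5005 ≡ 85 (mod 123).
(122 + 85) mod 123 = 84.

84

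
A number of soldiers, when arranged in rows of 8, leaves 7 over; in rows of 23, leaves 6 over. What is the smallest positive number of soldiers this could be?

Since 23·7 ≡ 1 (mod 8), take x = 6 + 23·((7−6)·7 mod 8) = 6 + 23·7 = 167.
Check: 167 mod 8 = 7, 167 mod 23 = 6.

167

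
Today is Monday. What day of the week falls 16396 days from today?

Wednesday

16396 mod 7 = 2 (since 2342·7 = 16394).
Monday + 2 days → Wednesday.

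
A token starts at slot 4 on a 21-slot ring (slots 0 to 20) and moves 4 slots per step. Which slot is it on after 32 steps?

6

32·4 = 128.
128 mod 21 = 2 (since 6·21 = 126).
(4 + 2) mod 21 = 6.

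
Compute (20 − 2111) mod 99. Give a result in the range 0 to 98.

87

Dividing 2111 by 99 gives quotient 21 and remainder 32.
(20 − 32) mod 99 = 87.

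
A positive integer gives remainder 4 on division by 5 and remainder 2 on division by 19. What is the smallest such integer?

59

x ≡ 4 (mod 5) gives x ∈ {4, 9, 14, 19, 24, 29, 34, 39, …}.
The first of these with x mod 19 = 2 is 59.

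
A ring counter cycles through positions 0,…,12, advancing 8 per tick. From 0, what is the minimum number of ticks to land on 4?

7

The inverse of 8 mod 13 is 5 (since 8·5 = 40 ≡ 1).
Multiplying both sides by 5: x ≡ 5·4 = 20 ≡ 7 (mod 13).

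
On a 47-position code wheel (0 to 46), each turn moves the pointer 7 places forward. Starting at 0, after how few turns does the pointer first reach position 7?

1

The inverse of 7 mod 47 is 27 (since 7·27 = 189 ≡ 1).
Multiplying both sides by 27: x ≡ 27·7 = 189 ≡ 1 (mod 47).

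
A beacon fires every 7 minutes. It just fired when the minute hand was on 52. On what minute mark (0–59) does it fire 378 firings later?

378·7 = 2646.
2646 − 44·60 = 6, so 2646 ≡ 6 (mod 60).
(52 + 6) mod 60 = 58.

58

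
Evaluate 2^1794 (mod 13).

12

By repeated squaring mod 13: 2^1≡2, 2^2≡4, 2^4≡3, 2^8≡9, 2^16≡3, 2^32≡9, 2^64≡3, 2^128≡9, 2^256≡3, 2^512≡9, 2^1024≡3.
1794 = 2 + 256 + 512 + 1024, so 2^1794 ≡ 4·3·9·3 ≡ 12 (mod 13).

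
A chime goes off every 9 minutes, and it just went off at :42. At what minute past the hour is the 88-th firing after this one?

88·9 = 792.
792 − 13·60 = 12, so 792 ≡ 12 (mod 60).
(42 + 12) mod 60 = 54.

54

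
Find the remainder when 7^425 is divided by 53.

Square-and-reduce mod 53: 7^1≡7, 7^2≡49, 7^4≡16, 7^8≡44, 7^16≡28, 7^32≡42, 7^64≡15, 7^128≡13, 7^256≡10.
Since 425 = 1 + 8 + 32 + 128 + 256 in binary, 7^425 ≡ 7·44·42·13·10 ≡ 43 (mod 53).

43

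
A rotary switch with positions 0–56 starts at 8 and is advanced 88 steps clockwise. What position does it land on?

Dividing 88 by 57 gives quotient 1 and remainder 31.
(8 + 31) mod 57 = 39.

39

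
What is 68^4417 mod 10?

8

Last digits of 8^n: 8, 4, 2, 6 (period 4).
4417 leaves remainder 1 on division by 4, so 68^4417 ends in 8.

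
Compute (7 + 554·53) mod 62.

554·53 = 29362.
Dividing 29362 by 62 gives quotient 473 and remainder 36.
(7 + 36) mod 62 = 43.

43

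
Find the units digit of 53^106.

Last digits of 3^n: 3, 9, 7, 1 (period 4).
106 mod 4 = 2, so the last digit matches 3^2 = 9.

9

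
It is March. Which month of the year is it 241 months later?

April

Dividing 241 by 12 gives quotient 20 and remainder 1.
March + 1 month → April.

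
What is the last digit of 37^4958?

Last digits of 7^n: 7, 9, 3, 1 (period 4).
4958 mod 4 = 2, so the last digit matches 7^2 = 9.

9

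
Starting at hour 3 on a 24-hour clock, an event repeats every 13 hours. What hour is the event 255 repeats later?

6

255·13 = 3315.
3315 mod 24 = 3 (since 138·24 = 3312).
(3 + 3) mod 24 = 6.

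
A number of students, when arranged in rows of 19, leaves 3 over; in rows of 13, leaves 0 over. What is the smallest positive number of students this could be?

x ≡ 0 (mod 13) gives x ∈ {0, 13, 26, 39, 52, 65, 78, 91, …}.
The first of these with x mod 19 = 3 is 117.

117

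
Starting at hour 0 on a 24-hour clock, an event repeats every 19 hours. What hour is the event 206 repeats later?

206·19 = 3914.
3914 − 163·24 = 2, so 3914 ≡ 2 (mod 24).
(0 + 2) mod 24 = 2.

2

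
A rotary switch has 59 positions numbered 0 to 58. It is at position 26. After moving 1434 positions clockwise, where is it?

44

1434 = 24·59 + 18, so 1434 mod 59 = 18.
(26 + 18) mod 59 = 44.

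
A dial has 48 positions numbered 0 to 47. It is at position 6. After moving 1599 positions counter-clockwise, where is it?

39

1599 − 33·48 = 15, so 1599 ≡ 15 (mod 48).
(6 − 15) mod 48 = 39.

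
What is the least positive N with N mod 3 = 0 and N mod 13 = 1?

27

x ≡ 0 (mod 3) gives x ∈ {0, 3, 6, 9, 12, 15, 18, 21, …}.
The first of these with x mod 13 = 1 is 27.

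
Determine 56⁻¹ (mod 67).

56·6 = 336 = 5·67 + 1, so 56⁻¹ ≡ 6 (mod 67).

6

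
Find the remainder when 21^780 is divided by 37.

Successive squares of 21 mod 37: 21^1≡21, 21^2≡34, 21^4≡9, 21^8≡7, 21^16≡12, 21^32≡33, 21^64≡16, 21^128≡34, 21^256≡9, 21^512≡7.
780 = 4 + 8 + 256 + 512, so 21^780 ≡ 9·7·9·7 ≡ 10 (mod 37).

10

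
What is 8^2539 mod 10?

2

The units digit of 8^n cycles with period 4: 8, 4, 2, 6, …
2539 leaves remainder 3 on division by 4, so 8^2539 ends in 2.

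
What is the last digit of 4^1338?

Powers of 4 mod 10 repeat with period 2: 4, 6.
1338 mod 2 = 0, so the last digit matches 4^2 = 6.

6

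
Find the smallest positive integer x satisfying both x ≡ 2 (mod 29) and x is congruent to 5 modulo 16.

Since 16·20 ≡ 1 (mod 29), take x = 5 + 16·((2−5)·20 mod 29) = 5 + 16·27 = 437.
Check: 437 mod 29 = 2, 437 mod 16 = 5.

437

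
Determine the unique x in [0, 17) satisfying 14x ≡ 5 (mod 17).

The inverse of 14 mod 17 is 11 (since 14·11 = 154 ≡ 1).
So x ≡ 11·5 = 55 ≡ 4 (mod 17).

4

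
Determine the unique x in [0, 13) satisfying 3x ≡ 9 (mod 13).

3⁻¹ ≡ 9 (mod 13) because 3·9 = 27 = 2·13 + 1.
Multiplying both sides by 9: x ≡ 9·9 = 81 ≡ 3 (mod 13).
Check: 3·3 = 9 = 0·13 + 9.

3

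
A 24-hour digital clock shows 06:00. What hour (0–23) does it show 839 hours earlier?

839 = 34·24 + 23, so 839 mod 24 = 23.
(6 − 23) mod 24 = 7.

7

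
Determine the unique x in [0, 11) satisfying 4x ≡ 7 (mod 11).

10

The inverse of 4 mod 11 is 3 (since 4·3 = 12 ≡ 1).
Multiplying both sides by 3: x ≡ 3·7 = 21 ≡ 10 (mod 11).
Check: 4·10 = 40 = 3·11 + 7.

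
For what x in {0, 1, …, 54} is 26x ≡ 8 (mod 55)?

13

The inverse of 26 mod 55 is 36 (since 26·36 = 936 ≡ 1).
So x ≡ 36·8 = 288 ≡ 13 (mod 55).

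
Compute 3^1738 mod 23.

Square-and-reduce mod 23: 3^1≡3, 3^2≡9, 3^4≡12, 3^8≡6, 3^16≡13, 3^32≡8, 3^64≡18, 3^128≡2, 3^256≡4, 3^512≡16, 3^1024≡3.
1738 = 2 + 8 + 64 + 128 + 512 + 1024, so 3^1738 ≡ 9·6·18·2·16·3 ≡ 1 (mod 23).

1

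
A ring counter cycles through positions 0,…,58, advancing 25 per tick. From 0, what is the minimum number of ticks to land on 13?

43

25⁻¹ ≡ 26 (mod 59) because 25·26 = 650 = 11·59 + 1.
Multiplying both sides by 26: x ≡ 26·13 = 338 ≡ 43 (mod 59).
Check: 25·43 = 1075 = 18·59 + 13.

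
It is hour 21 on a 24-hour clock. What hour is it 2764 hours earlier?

2764 = 115·24 + 4, so 2764 mod 24 = 4.
(21 − 4) mod 24 = 17.

17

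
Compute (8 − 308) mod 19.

4

308 − 16·19 = 4, so 308 ≡ 4 (mod 19).
(8 − 4) mod 19 = 4.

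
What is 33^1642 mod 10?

The units digit of 33^n cycles with period 4: 3, 9, 7, 1, …
1642 leaves remainder 2 on division by 4, so 33^1642 ends in 9.

9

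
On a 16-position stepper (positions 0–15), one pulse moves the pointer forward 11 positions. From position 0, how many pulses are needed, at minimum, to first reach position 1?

16 = 1·11 + 5
11 = 2·5 + 1
5 = 5·1 + 0
Back-substituting gives 11·3 ≡ 1 (mod 16).

3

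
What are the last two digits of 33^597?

73

Successive squares of 33 mod 100: 33^1≡33, 33^2≡89, 33^4≡21, 33^8≡41, 33^16≡81, 33^32≡61, 33^64≡21, 33^128≡41, 33^256≡81, 33^512≡61.
Since 597 = 1 + 4 + 16 + 64 + 512 in binary, 33^597 ≡ 33·21·81·21·61 ≡ 73 (mod 100).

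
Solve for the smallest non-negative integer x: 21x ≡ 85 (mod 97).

The inverse of 21 mod 97 is 37 (since 21·37 = 777 ≡ 1).
Multiplying both sides by 37: x ≡ 37·85 = 3145 ≡ 41 (mod 97).

41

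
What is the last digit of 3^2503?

Powers of 3 mod 10 repeat with period 4: 3, 9, 7, 1.
2503 mod 4 = 3, so the last digit matches 3^3 = 7.

7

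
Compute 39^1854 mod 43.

11

Successive squares of 39 mod 43: 39^1≡39, 39^2≡16, 39^4≡41, 39^8≡4, 39^16≡16, 39^32≡41, 39^64≡4, 39^128≡16, 39^256≡41, 39^512≡4, 39^1024≡16.
Since 1854 = 2 + 4 + 8 + 16 + 32 + 256 + 512 + 1024 in binary, 39^1854 ≡ 16·41·4·16·41·41·4·16 ≡ 11 (mod 43).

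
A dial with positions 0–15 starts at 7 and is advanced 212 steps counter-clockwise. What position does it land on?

212 = 13·16 + 4, so 212 mod 16 = 4.
(7 − 4) mod 16 = 3.

3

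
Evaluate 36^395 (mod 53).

Square-and-reduce mod 53: 36^1≡36, 36^2≡24, 36^4≡46, 36^8≡49, 36^16≡16, 36^32≡44, 36^64≡28, 36^128≡42, 36^256≡15.
Since 395 = 1 + 2 + 8 + 128 + 256 in binary, 36^395 ≡ 36·24·49·42·15 ≡ 13 (mod 53).

13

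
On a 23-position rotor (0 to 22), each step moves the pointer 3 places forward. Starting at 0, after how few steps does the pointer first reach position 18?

6

3⁻¹ ≡ 8 (mod 23) because 3·8 = 24 = 1·23 + 1.
Multiplying both sides by 8: x ≡ 8·18 = 144 ≡ 6 (mod 23).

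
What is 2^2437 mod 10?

2

The units digit of 2^n cycles with period 4: 2, 4, 8, 6, …
2437 leaves remainder 1 on division by 4, so 2^2437 ends in 2.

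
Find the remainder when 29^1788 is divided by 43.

Successive squares of 29 mod 43: 29^1≡29, 29^2≡24, 29^4≡17, 29^8≡31, 29^16≡15, 29^32≡10, 29^64≡14, 29^128≡24, 29^256≡17, 29^512≡31, 29^1024≡15.
Since 1788 = 4 + 8 + 16 + 32 + 64 + 128 + 512 + 1024 in binary, 29^1788 ≡ 17·31·15·10·14·24·31·15 ≡ 35 (mod 43).

35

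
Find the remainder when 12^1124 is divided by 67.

10

By repeated squaring mod 67: 12^1≡12, 12^2≡10, 12^4≡33, 12^8≡17, 12^16≡21, 12^32≡39, 12^64≡47, 12^128≡65, 12^256≡4, 12^512≡16, 12^1024≡55.
1124 = 4 + 32 + 64 + 1024, so 12^1124 ≡ 33·39·47·55 ≡ 10 (mod 67).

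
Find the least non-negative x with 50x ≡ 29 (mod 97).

The inverse of 50 mod 97 is 33 (since 50·33 = 1650 ≡ 1).
Multiplying both sides by 33: x ≡ 33·29 = 957 ≡ 84 (mod 97).

84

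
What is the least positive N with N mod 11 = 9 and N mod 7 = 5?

75

Since 7·8 ≡ 1 (mod 11), take x = 5 + 7·((9−5)·8 mod 11) = 5 + 7·10 = 75.
Check: 75 mod 11 = 9, 75 mod 7 = 5.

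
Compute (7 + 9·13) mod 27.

9·13 = 117.
117 = 4·27 + 9, so 117 mod 27 = 9.
(7 + 9) mod 27 = 16.

16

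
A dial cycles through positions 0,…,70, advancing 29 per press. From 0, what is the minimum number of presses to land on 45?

4

29⁻¹ ≡ 49 (mod 71) because 29·49 = 1421 = 20·71 + 1.
Multiplying both sides by 49: x ≡ 49·45 = 2205 ≡ 4 (mod 71).
Check: 29·4 = 116 = 1·71 + 45.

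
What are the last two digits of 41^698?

21

Square-and-reduce mod 100: 41^1≡41, 41^2≡81, 41^4≡61, 41^8≡21, 41^16≡41, 41^32≡81, 41^64≡61, 41^128≡21, 41^256≡41, 41^512≡81.
Since 698 = 2 + 8 + 16 + 32 + 128 + 512 in binary, 41^698 ≡ 81·21·41·81·21·81 ≡ 21 (mod 100).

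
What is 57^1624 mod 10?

1

Last digits of 7^n: 7, 9, 3, 1 (period 4).
1624 mod 4 = 0, so the last digit matches 7^4 = 1.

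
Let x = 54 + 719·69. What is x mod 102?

719·69 = 49611.
Dividing 49611 by 102 gives quotient 486 and remainder 39.
(54 + 39) mod 102 = 93.

93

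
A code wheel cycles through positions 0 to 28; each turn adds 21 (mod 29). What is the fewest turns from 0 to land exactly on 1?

18

29 = 1·21 + 8
21 = 2·8 + 5
8 = 1·5 + 3
5 = 1·3 + 2
3 = 1·2 + 1
2 = 2·1 + 0
Back-substituting gives 21·18 ≡ 1 (mod 29).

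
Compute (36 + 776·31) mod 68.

776·31 = 24056.
24056 − 353·68 = 52, so 24056 ≡ 52 (mod 68).
(36 + 52) mod 68 = 20.

20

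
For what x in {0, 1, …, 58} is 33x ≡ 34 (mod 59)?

35

33⁻¹ ≡ 34 (mod 59) because 33·34 = 1122 = 19·59 + 1.
Multiplying both sides by 34: x ≡ 34·34 = 1156 ≡ 35 (mod 59).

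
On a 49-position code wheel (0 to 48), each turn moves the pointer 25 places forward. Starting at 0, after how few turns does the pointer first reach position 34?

19

The inverse of 25 mod 49 is 2 (since 25·2 = 50 ≡ 1).
So x ≡ 2·34 = 68 ≡ 19 (mod 49).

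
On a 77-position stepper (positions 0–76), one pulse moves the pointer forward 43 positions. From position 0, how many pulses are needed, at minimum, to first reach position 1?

43

43·43 = 1849 = 24·77 + 1, so 43⁻¹ ≡ 43 (mod 77).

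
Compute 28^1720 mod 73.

32

Successive squares of 28 mod 73: 28^1≡28, 28^2≡54, 28^4≡69, 28^8≡16, 28^16≡37, 28^32≡55, 28^64≡32, 28^128≡2, 28^256≡4, 28^512≡16, 28^1024≡37.
1720 = 8 + 16 + 32 + 128 + 512 + 1024, so 28^1720 ≡ 16·37·55·2·16·37 ≡ 32 (mod 73).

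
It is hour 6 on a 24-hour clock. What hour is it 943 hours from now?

943 − 39·24 = 7, so 943 ≡ 7 (mod 24).
(6 + 7) mod 24 = 13.

13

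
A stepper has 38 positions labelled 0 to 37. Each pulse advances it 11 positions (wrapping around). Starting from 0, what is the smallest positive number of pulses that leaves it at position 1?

7

38 = 3·11 + 5
11 = 2·5 + 1
5 = 5·1 + 0
Back-substituting gives 11·7 ≡ 1 (mod 38).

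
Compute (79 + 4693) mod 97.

Dividing 4693 by 97 gives quotient 48 and remainder 37.
(79 + 37) mod 97 = 19.

19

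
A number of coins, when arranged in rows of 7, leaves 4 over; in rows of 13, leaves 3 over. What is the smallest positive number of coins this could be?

81

x ≡ 4 (mod 7) gives x ∈ {4, 11, 18, 25, 32, 39, 46, 53, …}.
The first of these with x mod 13 = 3 is 81.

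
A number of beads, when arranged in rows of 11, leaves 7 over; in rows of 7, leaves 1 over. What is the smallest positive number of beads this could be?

29

x ≡ 1 (mod 7) gives x ∈ {1, 8, 15, 22, 29}.
The first of these with x mod 11 = 7 is 29.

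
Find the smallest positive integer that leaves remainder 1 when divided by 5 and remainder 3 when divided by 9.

21

Since 9·4 ≡ 1 (mod 5), take x = 3 + 9·((1−3)·4 mod 5) = 3 + 9·2 = 21.
Check: 21 mod 5 = 1, 21 mod 9 = 3.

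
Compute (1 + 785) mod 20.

6

Dividing 785 by 20 gives quotient 39 and remainder 5.
(1 + 5) mod 20 = 6.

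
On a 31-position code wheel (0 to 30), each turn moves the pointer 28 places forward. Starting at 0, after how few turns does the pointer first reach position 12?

28⁻¹ ≡ 10 (mod 31) because 28·10 = 280 = 9·31 + 1.
So x ≡ 10·12 = 120 ≡ 27 (mod 31).

27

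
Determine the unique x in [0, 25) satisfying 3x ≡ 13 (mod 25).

21

3⁻¹ ≡ 17 (mod 25) because 3·17 = 51 = 2·25 + 1.
So x ≡ 17·13 = 221 ≡ 21 (mod 25).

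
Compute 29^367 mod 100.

9

By repeated squaring mod 100: 29^1≡29, 29^2≡41, 29^4≡81, 29^8≡61, 29^16≡21, 29^32≡41, 29^64≡81, 29^128≡61, 29^256≡21.
367 = 1 + 2 + 4 + 8 + 32 + 64 + 256, so 29^367 ≡ 29·41·81·61·41·81·21 ≡ 9 (mod 100).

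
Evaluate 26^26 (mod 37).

10

Successive squares of 26 mod 37: 26^1≡26, 26^2≡10, 26^4≡26, 26^8≡10, 26^16≡26.
Since 26 = 2 + 8 + 16 in binary, 26^26 ≡ 10·10·26 ≡ 10 (mod 37).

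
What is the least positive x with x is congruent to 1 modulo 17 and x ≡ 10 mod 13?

205

x ≡ 10 (mod 13) gives x ∈ {10, 23, 36, 49, 62, 75, 88, 101, …}.
The first of these with x mod 17 = 1 is 205.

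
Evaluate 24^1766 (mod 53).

15

Successive squares of 24 mod 53: 24^1≡24, 24^2≡46, 24^4≡49, 24^8≡16, 24^16≡44, 24^32≡28, 24^64≡42, 24^128≡15, 24^256≡13, 24^512≡10, 24^1024≡47.
Since 1766 = 2 + 4 + 32 + 64 + 128 + 512 + 1024 in binary, 24^1766 ≡ 46·49·28·42·15·10·47 ≡ 15 (mod 53).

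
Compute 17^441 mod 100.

17

Square-and-reduce mod 100: 17^1≡17, 17^2≡89, 17^4≡21, 17^8≡41, 17^16≡81, 17^32≡61, 17^64≡21, 17^128≡41, 17^256≡81.
Since 441 = 1 + 8 + 16 + 32 + 128 + 256 in binary, 17^441 ≡ 17·41·81·61·41·81 ≡ 17 (mod 100).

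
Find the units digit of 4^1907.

Last digits of 4^n: 4, 6 (period 2).
1907 leaves remainder 1 on division by 2, so 4^1907 ends in 4.

4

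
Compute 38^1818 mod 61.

3

Successive squares of 38 mod 61: 38^1≡38, 38^2≡41, 38^4≡34, 38^8≡58, 38^16≡9, 38^32≡20, 38^64≡34, 38^128≡58, 38^256≡9, 38^512≡20, 38^1024≡34.
1818 = 2 + 8 + 16 + 256 + 512 + 1024, so 38^1818 ≡ 41·58·9·9·20·34 ≡ 3 (mod 61).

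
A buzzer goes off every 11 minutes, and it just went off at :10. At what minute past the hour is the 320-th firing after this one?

320·11 = 3520.
Dividing 3520 by 60 gives quotient 58 and remainder 40.
(10 + 40) mod 60 = 50.

50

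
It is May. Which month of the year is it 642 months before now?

November

642 mod 12 = 6 (since 53·12 = 636).
May − 6 months → November.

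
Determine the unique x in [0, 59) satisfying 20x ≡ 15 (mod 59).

The inverse of 20 mod 59 is 3 (since 20·3 = 60 ≡ 1).
So x ≡ 3·15 = 45 ≡ 45 (mod 59).

45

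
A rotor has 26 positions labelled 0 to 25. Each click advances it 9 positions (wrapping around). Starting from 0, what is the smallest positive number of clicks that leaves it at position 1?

26 = 2·9 + 8
9 = 1·8 + 1
8 = 8·1 + 0
Back-substituting gives 9·3 ≡ 1 (mod 26).

3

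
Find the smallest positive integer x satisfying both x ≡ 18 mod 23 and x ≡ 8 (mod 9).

179

x ≡ 8 (mod 9) gives x ∈ {8, 17, 26, 35, 44, 53, 62, 71, …}.
The first of these with x mod 23 = 18 is 179.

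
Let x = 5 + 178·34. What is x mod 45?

178·34 = 6052.
6052 = 134·45 + 22, so 6052 mod 45 = 22.
(5 + 22) mod 45 = 27.

27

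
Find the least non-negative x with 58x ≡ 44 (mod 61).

58⁻¹ ≡ 20 (mod 61) because 58·20 = 1160 = 19·61 + 1.
So x ≡ 20·44 = 880 ≡ 26 (mod 61).

26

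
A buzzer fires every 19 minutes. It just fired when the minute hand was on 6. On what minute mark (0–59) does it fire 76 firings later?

10

76·19 = 1444.
1444 mod 60 = 4 (since 24·60 = 1440).
(6 + 4) mod 60 = 10.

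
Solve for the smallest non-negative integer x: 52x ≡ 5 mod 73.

52⁻¹ ≡ 66 (mod 73) because 52·66 = 3432 = 47·73 + 1.
Multiplying both sides by 66: x ≡ 66·5 = 330 ≡ 38 (mod 73).

38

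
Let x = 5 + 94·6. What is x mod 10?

94·6 = 564.
564 = 56·10 + 4, so 564 mod 10 = 4.
(5 + 4) mod 10 = 9.

9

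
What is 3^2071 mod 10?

7

Last digits of 3^n: 3, 9, 7, 1 (period 4).
2071 mod 4 = 3, so the last digit matches 3^3 = 7.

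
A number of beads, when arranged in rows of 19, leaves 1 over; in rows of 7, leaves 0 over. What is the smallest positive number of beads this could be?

77

Since 7·11 ≡ 1 (mod 19), take x = 0 + 7·((1−0)·11 mod 19) = 0 + 7·11 = 77.
Check: 77 mod 19 = 1, 77 mod 7 = 0.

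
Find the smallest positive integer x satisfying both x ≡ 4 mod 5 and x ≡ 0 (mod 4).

4

Since 4·4 ≡ 1 (mod 5), take x = 0 + 4·((4−0)·4 mod 5) = 0 + 4·1 = 4.
Check: 4 mod 5 = 4, 4 mod 4 = 0.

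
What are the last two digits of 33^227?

Successive squares of 33 mod 100: 33^1≡33, 33^2≡89, 33^4≡21, 33^8≡41, 33^16≡81, 33^32≡61, 33^64≡21, 33^128≡41.
Since 227 = 1 + 2 + 32 + 64 + 128 in binary, 33^227 ≡ 33·89·61·21·41 ≡ 77 (mod 100).

77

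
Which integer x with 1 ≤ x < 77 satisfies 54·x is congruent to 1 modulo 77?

77 = 1·54 + 23
54 = 2·23 + 8
23 = 2·8 + 7
8 = 1·7 + 1
7 = 7·1 + 0
Back-substituting gives 54·10 ≡ 1 (mod 77).

10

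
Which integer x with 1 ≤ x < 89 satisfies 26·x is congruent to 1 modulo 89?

89 = 3·26 + 11
26 = 2·11 + 4
11 = 2·4 + 3
4 = 1·3 + 1
3 = 3·1 + 0
Back-substituting gives 26·24 ≡ 1 (mod 89).

24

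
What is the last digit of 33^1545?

Last digits of 3^n: 3, 9, 7, 1 (period 4).
1545 leaves remainder 1 on division by 4, so 33^1545 ends in 3.

3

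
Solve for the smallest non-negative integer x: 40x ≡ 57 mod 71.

The inverse of 40 mod 71 is 16 (since 40·16 = 640 ≡ 1).
So x ≡ 16·57 = 912 ≡ 60 (mod 71).

60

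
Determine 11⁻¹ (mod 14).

14 = 1·11 + 3
11 = 3·3 + 2
3 = 1·2 + 1
2 = 2·1 + 0
Back-substituting gives 11·9 ≡ 1 (mod 14).

9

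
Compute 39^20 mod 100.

Square-and-reduce mod 100: 39^1≡39, 39^2≡21, 39^4≡41, 39^8≡81, 39^16≡61.
Since 20 = 4 + 16 in binary, 39^20 ≡ 41·61 ≡ 1 (mod 100).

1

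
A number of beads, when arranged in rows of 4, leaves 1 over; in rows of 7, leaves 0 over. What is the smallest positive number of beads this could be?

x ≡ 1 (mod 4) gives x ∈ {1, 5, 9, 13, 17, 21}.
The first of these with x mod 7 = 0 is 21.

21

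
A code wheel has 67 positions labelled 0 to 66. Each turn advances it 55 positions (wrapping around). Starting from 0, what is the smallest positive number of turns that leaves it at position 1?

67 = 1·55 + 12
55 = 4·12 + 7
12 = 1·7 + 5
7 = 1·5 + 2
5 = 2·2 + 1
2 = 2·1 + 0
Back-substituting gives 55·39 ≡ 1 (mod 67).

39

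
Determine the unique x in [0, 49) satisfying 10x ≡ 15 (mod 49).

26

The inverse of 10 mod 49 is 5 (since 10·5 = 50 ≡ 1).
Multiplying both sides by 5: x ≡ 5·15 = 75 ≡ 26 (mod 49).
Check: 10·26 = 260 = 5·49 + 15.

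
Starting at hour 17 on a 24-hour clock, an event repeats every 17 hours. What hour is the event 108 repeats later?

108·17 = 1836.
1836 − 76·24 = 12, so 1836 ≡ 12 (mod 24).
(17 + 12) mod 24 = 5.

5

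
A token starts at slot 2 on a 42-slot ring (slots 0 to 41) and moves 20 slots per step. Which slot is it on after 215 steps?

18

215·20 = 4300.
4300 = 102·42 + 16, so 4300 mod 42 = 16.
(2 + 16) mod 42 = 18.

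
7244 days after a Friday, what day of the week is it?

Thursday

7244 − 1034·7 = 6, so 7244 ≡ 6 (mod 7).
Friday + 6 days → Thursday.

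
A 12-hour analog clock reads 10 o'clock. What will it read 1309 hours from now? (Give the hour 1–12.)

Dividing 1309 by 12 gives quotient 109 and remainder 1.
10 + 1 → 11 on a 12-hour dial.

11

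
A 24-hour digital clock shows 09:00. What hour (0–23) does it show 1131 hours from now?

12

Dividing 1131 by 24 gives quotient 47 and remainder 3.
(9 + 3) mod 24 = 12.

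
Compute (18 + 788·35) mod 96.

788·35 = 27580.
27580 mod 96 = 28 (since 287·96 = 27552).
(18 + 28) mod 96 = 46.

46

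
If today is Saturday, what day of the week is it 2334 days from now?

2334 = 333·7 + 3, so 2334 mod 7 = 3.
Saturday + 3 days → Tuesday.

Tuesday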